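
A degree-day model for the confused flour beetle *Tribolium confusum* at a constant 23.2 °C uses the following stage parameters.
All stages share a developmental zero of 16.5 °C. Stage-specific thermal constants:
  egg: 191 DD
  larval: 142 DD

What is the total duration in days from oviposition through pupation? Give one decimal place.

49.7 days

Daily accumulation at 23.2 °C = 23.2 − 16.5 = 6.7 DD/day.
Total K = 191 + 142 = 333 DD.
Total duration = 333 / 6.7 = 49.701 ≈ 49.7 days.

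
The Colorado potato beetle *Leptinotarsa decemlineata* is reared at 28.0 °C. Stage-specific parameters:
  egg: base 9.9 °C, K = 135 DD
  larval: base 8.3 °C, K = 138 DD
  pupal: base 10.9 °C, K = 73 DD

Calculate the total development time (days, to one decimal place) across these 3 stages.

egg: 135 / (28.0 − 9.9) = 135 / 18.1 = 7.459 d.
larval: 138 / (28.0 − 8.3) = 138 / 19.7 = 7.005 d.
pupal: 73 / (28.0 − 10.9) = 73 / 17.1 = 4.269 d.
Sum = 18.733 ≈ 18.7 days.

18.7 days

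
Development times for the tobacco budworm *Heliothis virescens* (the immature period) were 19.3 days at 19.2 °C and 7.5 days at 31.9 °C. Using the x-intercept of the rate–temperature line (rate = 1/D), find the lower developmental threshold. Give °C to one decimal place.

11.1 °C

Under the model K = D·(T − T_b), so D₁·(T₁ − T_b) = D₂·(T₂ − T_b).
19.3·(19.2 − T_b) = 7.5·(31.9 − T_b)
T_b = (19.3·19.2 − 7.5·31.9) / (19.3 − 7.5) = 131.31 / 11.8 = 11.128 °C ≈ 11.1 °C.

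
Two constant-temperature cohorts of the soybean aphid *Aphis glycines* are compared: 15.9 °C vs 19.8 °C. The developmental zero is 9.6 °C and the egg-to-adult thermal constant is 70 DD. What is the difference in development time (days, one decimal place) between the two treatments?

At 15.9 °C: 70 / (15.9 − 9.6) = 70 / 6.3 = 11.111 d.
At 19.8 °C: 70 / (19.8 − 9.6) = 70 / 10.2 = 6.863 d.
Difference = |11.111 − 6.863| = 4.248 ≈ 4.2 days.

4.2 days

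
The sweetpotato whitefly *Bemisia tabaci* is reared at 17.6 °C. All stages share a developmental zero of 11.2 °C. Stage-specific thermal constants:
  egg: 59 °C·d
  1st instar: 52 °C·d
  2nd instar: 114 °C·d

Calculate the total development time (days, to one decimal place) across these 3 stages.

Daily accumulation at 17.6 °C = 17.6 − 11.2 = 6.4 DD/day.
Total K = 59 + 52 + 114 = 225 DD.
Total duration = 225 / 6.4 = 35.156 ≈ 35.2 days.

35.2 days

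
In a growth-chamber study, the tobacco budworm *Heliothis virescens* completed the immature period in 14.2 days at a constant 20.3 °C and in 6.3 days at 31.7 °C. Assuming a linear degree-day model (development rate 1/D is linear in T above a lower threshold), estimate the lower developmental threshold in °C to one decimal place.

11.2 °C

Linear rate model ⇒ the product D·(T − T_b) is constant across temperatures.
14.2·(20.3 − T_b) = 6.3·(31.7 − T_b)
T_b = (14.2·20.3 − 6.3·31.7) / (14.2 − 6.3) = 88.55 / 7.9 = 11.209 °C ≈ 11.2 °C.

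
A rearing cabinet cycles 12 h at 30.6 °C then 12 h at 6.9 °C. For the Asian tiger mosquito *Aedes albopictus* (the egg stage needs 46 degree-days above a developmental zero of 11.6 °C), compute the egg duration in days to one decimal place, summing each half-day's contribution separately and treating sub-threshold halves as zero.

Day half: max(0, 30.6 − 11.6) × 0.5 = 19.0 × 0.5 = 9.50 DD.
Night half: max(0, 6.9 − 11.6) × 0.5 = 0.0 × 0.5 = 0.00 DD.
Per 24 h: 9.50 DD/day.
Duration = 46 / 9.50 = 4.842 ≈ 4.8 days.

4.8 days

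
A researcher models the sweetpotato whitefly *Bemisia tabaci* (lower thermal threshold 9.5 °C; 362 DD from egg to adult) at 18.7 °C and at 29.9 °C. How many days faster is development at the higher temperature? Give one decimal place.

21.6 days

At 18.7 °C: 362 / (18.7 − 9.5) = 362 / 9.2 = 39.348 d.
At 29.9 °C: 362 / (29.9 − 9.5) = 362 / 20.4 = 17.745 d.
Difference = |39.348 − 17.745| = 21.603 ≈ 21.6 days.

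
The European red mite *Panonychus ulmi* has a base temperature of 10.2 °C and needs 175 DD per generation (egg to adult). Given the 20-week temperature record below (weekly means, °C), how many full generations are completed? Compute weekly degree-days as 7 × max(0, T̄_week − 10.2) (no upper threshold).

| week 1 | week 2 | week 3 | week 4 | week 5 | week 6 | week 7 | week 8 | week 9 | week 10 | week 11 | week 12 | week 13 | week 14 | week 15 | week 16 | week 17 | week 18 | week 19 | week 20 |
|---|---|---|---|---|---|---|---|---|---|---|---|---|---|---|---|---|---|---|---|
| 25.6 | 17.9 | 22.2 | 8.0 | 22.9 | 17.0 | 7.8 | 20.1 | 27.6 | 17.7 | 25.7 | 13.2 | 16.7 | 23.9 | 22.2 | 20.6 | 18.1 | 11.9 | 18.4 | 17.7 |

7 generations

Weekly DD (7 × max(0, T̄ − 10.2)): 107.8, 53.9, 84.0, 0.0, 88.9, 47.6, 0.0, 69.3, 121.8, 52.5, 108.5, 21.0, 45.5, 95.9, 84.0, 72.8, 55.3, 11.9, 57.4, 52.5.
Season total = 1230.6 DD.
Complete generations = ⌊1230.6 / 175⌋ = 7.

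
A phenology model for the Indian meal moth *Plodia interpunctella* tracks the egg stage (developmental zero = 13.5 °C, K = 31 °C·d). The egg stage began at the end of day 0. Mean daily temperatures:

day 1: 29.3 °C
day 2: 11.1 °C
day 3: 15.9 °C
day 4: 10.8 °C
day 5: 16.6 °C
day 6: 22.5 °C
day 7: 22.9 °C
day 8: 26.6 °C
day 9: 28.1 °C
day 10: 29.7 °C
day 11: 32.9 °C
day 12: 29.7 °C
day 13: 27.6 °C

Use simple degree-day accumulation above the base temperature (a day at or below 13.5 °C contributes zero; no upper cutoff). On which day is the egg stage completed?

day 7

Daily DD above 13.5 °C: 15.8, 0.0, 2.4, 0.0, 3.1, 9.0, 9.4, 13.1, 14.6, 16.2, 19.4, 16.2, 14.1.
Cumulative: 15.8, 15.8, 18.2, 18.2, 21.3, 30.3, 39.7, 52.8, 67.4, 83.6, 103.0, 119.2, 133.3.
The total first reaches 31 DD on day 7.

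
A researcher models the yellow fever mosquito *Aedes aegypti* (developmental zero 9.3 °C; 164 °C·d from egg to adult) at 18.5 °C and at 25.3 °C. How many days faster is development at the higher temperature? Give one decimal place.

7.6 days

At 18.5 °C: 164 / (18.5 − 9.3) = 164 / 9.2 = 17.826 d.
At 25.3 °C: 164 / (25.3 − 9.3) = 164 / 16.0 = 10.250 d.
Difference = |17.826 − 10.250| = 7.576 ≈ 7.6 days.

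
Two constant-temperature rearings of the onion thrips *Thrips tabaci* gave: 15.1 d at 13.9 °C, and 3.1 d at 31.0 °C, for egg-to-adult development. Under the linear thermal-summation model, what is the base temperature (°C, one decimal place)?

9.5 °C

Linear rate model ⇒ the product D·(T − T_b) is constant across temperatures.
15.1·(13.9 − T_b) = 3.1·(31.0 − T_b)
T_b = (15.1·13.9 − 3.1·31.0) / (15.1 − 3.1) = 113.79 / 12.0 = 9.482 °C ≈ 9.5 °C.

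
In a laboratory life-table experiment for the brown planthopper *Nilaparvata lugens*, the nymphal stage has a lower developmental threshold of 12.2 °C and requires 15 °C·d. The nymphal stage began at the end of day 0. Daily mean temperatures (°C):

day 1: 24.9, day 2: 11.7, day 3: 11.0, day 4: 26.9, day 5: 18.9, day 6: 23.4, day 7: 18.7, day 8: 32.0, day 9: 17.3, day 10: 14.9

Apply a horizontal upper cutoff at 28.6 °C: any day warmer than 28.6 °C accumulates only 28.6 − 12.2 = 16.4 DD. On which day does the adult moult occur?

Daily DD above 12.2 °C (capped at 16.4): 12.7, 0.0, 0.0, 14.7, 6.7, 11.2, 6.5, 16.4, 5.1, 2.7.
Cumulative: 12.7, 12.7, 12.7, 27.4, 34.1, 45.3, 51.8, 68.2, 73.3, 76.0.
The total first reaches 15 DD on day 4.

day 4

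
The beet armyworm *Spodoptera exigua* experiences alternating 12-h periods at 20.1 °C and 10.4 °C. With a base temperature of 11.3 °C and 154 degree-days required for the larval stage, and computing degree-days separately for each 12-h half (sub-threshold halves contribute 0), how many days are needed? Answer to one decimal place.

Day half: max(0, 20.1 − 11.3) × 0.5 = 8.8 × 0.5 = 4.40 DD.
Night half: max(0, 10.4 − 11.3) × 0.5 = 0.0 × 0.5 = 0.00 DD.
Per 24 h: 4.40 DD/day.
Duration = 154 / 4.40 = 35.000 ≈ 35.0 days.

35.0 days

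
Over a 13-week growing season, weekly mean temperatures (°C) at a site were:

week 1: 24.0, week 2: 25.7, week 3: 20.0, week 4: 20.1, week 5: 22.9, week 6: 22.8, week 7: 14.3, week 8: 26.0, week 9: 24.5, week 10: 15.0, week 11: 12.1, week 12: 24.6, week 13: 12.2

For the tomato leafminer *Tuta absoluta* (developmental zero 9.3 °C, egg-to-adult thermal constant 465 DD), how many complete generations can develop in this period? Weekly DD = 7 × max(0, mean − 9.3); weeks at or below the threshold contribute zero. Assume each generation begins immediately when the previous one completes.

Weekly DD (7 × max(0, T̄ − 9.3)): 102.9, 114.8, 74.9, 75.6, 95.2, 94.5, 35.0, 116.9, 106.4, 39.9, 19.6, 107.1, 20.3.
Season total = 1003.1 DD.
Complete generations = ⌊1003.1 / 465⌋ = 2.

2 generations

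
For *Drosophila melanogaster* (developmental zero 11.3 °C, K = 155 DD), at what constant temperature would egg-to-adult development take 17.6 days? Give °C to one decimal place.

Required daily accumulation = 155 / 17.6 = 8.807 DD/day.
T = T_base + 8.807 = 11.3 + 8.807 = 20.107 ≈ 20.1 °C.

20.1 °C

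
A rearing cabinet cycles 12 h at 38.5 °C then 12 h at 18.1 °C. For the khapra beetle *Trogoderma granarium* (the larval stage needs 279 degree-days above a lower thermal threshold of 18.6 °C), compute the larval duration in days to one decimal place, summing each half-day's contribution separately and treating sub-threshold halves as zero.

28.0 days

Day half: max(0, 38.5 − 18.6) × 0.5 = 19.9 × 0.5 = 9.95 DD.
Night half: max(0, 18.1 − 18.6) × 0.5 = 0.0 × 0.5 = 0.00 DD.
Per 24 h: 9.95 DD/day.
Duration = 279 / 9.95 = 28.040 ≈ 28.0 days.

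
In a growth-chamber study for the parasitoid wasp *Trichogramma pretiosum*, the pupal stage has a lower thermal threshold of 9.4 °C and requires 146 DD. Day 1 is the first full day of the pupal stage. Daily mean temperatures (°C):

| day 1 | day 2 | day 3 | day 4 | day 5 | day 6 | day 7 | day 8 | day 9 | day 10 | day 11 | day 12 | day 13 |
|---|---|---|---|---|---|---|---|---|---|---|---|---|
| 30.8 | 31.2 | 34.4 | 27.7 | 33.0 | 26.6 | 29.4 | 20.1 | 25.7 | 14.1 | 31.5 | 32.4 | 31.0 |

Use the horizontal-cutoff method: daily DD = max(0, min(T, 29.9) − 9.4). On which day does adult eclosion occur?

day 8

Daily DD above 9.4 °C (capped at 20.5): 20.5, 20.5, 20.5, 18.3, 20.5, 17.2, 20.0, 10.7, 16.3, 4.7, 20.5, 20.5, 20.5.
Cumulative: 20.5, 41.0, 61.5, 79.8, 100.3, 117.5, 137.5, 148.2, 164.5, 169.2, 189.7, 210.2, 230.7.
The total first reaches 146 DD on day 8.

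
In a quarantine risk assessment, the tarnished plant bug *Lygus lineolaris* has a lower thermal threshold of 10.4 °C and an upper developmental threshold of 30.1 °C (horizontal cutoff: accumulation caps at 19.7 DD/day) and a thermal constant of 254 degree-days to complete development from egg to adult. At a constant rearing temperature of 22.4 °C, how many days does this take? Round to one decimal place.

21.2 days

Daily accumulation = 22.4 − 10.4 = 12.0 DD/day.
Duration = 254 / 12.0 = 21.167 ≈ 21.2 days.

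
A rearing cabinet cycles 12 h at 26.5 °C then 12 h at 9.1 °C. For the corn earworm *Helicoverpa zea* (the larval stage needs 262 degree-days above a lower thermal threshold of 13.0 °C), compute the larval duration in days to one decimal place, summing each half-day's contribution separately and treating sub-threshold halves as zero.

Day half: max(0, 26.5 − 13.0) × 0.5 = 13.5 × 0.5 = 6.75 DD.
Night half: max(0, 9.1 − 13.0) × 0.5 = 0.0 × 0.5 = 0.00 DD.
Per 24 h: 6.75 DD/day.
Duration = 262 / 6.75 = 38.815 ≈ 38.8 days.

38.8 days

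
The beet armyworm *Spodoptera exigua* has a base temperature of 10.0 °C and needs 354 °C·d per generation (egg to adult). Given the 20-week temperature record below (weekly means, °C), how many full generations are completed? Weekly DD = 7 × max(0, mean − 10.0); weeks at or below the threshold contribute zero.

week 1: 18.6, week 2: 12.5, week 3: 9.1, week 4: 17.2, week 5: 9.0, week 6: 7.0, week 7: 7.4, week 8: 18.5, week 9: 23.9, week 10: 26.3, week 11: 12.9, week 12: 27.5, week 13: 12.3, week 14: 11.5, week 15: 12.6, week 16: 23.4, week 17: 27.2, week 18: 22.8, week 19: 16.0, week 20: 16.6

Weekly DD (7 × max(0, T̄ − 10.0)): 60.2, 17.5, 0.0, 50.4, 0.0, 0.0, 0.0, 59.5, 97.3, 114.1, 20.3, 122.5, 16.1, 10.5, 18.2, 93.8, 120.4, 89.6, 42.0, 46.2.
Season total = 978.6 DD.
Complete generations = ⌊978.6 / 354⌋ = 2.

2 generations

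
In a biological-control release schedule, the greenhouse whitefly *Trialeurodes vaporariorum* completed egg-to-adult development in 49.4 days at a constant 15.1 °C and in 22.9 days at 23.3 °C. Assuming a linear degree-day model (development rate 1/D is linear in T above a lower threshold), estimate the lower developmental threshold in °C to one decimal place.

Under the model K = D·(T − T_b), so D₁·(T₁ − T_b) = D₂·(T₂ − T_b).
49.4·(15.1 − T_b) = 22.9·(23.3 − T_b)
T_b = (49.4·15.1 − 22.9·23.3) / (49.4 − 22.9) = 212.37 / 26.5 = 8.014 °C ≈ 8.0 °C.

8.0 °C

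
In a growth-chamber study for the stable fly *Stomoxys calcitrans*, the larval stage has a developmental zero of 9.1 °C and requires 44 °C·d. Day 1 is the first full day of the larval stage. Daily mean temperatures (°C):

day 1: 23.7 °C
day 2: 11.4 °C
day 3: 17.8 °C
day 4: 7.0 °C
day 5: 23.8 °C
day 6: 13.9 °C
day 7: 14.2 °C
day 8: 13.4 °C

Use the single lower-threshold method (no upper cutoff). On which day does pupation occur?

Daily DD above 9.1 °C: 14.6, 2.3, 8.7, 0.0, 14.7, 4.8, 5.1, 4.3.
Cumulative: 14.6, 16.9, 25.6, 25.6, 40.3, 45.1, 50.2, 54.5.
The total first reaches 44 DD on day 6.

day 6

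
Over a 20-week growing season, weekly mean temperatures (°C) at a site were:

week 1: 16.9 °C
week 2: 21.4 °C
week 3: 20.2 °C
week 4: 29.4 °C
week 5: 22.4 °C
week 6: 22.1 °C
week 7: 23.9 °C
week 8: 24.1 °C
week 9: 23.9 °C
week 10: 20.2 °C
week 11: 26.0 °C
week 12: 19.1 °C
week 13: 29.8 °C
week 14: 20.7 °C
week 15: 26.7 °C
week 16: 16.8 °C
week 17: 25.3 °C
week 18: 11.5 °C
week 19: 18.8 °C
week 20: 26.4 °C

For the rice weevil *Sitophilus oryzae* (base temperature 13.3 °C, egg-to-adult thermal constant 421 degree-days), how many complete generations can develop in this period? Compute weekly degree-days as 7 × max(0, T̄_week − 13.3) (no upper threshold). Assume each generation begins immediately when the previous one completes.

3 generations

Weekly DD (7 × max(0, T̄ − 13.3)): 25.2, 56.7, 48.3, 112.7, 63.7, 61.6, 74.2, 75.6, 74.2, 48.3, 88.9, 40.6, 115.5, 51.8, 93.8, 24.5, 84.0, 0.0, 38.5, 91.7.
Season total = 1269.8 DD.
Complete generations = ⌊1269.8 / 421⌋ = 3.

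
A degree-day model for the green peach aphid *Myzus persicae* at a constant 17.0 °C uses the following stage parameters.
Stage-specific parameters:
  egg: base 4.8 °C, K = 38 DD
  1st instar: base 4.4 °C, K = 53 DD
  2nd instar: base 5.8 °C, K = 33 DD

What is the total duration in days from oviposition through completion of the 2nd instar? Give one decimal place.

egg: 38 / (17.0 − 4.8) = 38 / 12.2 = 3.115 d.
1st instar: 53 / (17.0 − 4.4) = 53 / 12.6 = 4.206 d.
2nd instar: 33 / (17.0 − 5.8) = 33 / 11.2 = 2.946 d.
Sum = 10.268 ≈ 10.3 days.

10.3 days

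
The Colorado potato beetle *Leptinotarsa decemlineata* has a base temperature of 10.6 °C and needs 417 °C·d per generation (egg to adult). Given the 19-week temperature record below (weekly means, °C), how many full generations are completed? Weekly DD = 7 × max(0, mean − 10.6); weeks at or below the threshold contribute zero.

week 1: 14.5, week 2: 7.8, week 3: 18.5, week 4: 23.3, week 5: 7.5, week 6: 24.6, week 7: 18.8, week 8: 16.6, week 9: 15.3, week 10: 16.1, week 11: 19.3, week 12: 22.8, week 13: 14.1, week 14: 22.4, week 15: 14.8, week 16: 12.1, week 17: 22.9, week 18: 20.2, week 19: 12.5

2 generations

Weekly DD (7 × max(0, T̄ − 10.6)): 27.3, 0.0, 55.3, 88.9, 0.0, 98.0, 57.4, 42.0, 32.9, 38.5, 60.9, 85.4, 24.5, 82.6, 29.4, 10.5, 86.1, 67.2, 13.3.
Season total = 900.2 DD.
Complete generations = ⌊900.2 / 417⌋ = 2.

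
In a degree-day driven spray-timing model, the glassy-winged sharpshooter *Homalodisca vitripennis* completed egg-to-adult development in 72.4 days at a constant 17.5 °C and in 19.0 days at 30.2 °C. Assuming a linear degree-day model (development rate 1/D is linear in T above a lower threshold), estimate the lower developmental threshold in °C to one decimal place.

Equal thermal constants: D₁(T₁ − T_b) = D₂(T₂ − T_b).
72.4·(17.5 − T_b) = 19.0·(30.2 − T_b)
T_b = (72.4·17.5 − 19.0·30.2) / (72.4 − 19.0) = 693.20 / 53.4 = 12.981 °C ≈ 13.0 °C.

13.0 °C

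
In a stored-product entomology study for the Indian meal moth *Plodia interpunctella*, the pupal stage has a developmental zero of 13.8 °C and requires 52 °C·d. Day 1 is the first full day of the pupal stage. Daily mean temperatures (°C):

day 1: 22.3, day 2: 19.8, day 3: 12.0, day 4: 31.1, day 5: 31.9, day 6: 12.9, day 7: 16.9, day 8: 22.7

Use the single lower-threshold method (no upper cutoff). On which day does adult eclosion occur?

Daily DD above 13.8 °C: 8.5, 6.0, 0.0, 17.3, 18.1, 0.0, 3.1, 8.9.
Cumulative: 8.5, 14.5, 14.5, 31.8, 49.9, 49.9, 53.0, 61.9.
The total first reaches 52 DD on day 7.

day 7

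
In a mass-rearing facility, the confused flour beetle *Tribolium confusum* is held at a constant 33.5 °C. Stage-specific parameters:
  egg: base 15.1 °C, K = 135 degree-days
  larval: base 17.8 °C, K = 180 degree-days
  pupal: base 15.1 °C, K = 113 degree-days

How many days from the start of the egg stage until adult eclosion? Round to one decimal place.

24.9 days

egg: 135 / (33.5 − 15.1) = 135 / 18.4 = 7.337 d.
larval: 180 / (33.5 − 17.8) = 180 / 15.7 = 11.465 d.
pupal: 113 / (33.5 − 15.1) = 113 / 18.4 = 6.141 d.
Sum = 24.943 ≈ 24.9 days.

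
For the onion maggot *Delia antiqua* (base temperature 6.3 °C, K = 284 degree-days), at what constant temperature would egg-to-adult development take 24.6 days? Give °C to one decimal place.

Required daily accumulation = 284 / 24.6 = 11.545 DD/day.
T = T_base + 11.545 = 6.3 + 11.545 = 17.845 ≈ 17.8 °C.

17.8 °C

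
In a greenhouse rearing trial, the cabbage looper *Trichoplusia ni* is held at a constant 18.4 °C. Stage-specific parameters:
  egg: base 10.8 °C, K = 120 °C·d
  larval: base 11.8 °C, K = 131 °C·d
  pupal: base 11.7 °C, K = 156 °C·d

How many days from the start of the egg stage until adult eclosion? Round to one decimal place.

egg: 120 / (18.4 − 10.8) = 120 / 7.6 = 15.789 d.
larval: 131 / (18.4 − 11.8) = 131 / 6.6 = 19.848 d.
pupal: 156 / (18.4 − 11.7) = 156 / 6.7 = 23.284 d.
Sum = 58.922 ≈ 58.9 days.

58.9 days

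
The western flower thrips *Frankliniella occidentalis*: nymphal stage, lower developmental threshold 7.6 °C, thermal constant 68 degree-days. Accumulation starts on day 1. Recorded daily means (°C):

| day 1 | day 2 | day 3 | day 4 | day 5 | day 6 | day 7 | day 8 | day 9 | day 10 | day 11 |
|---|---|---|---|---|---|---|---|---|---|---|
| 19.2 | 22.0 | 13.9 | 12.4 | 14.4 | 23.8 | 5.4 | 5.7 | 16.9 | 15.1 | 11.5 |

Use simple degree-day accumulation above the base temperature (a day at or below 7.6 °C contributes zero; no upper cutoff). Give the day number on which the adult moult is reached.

Daily DD above 7.6 °C: 11.6, 14.4, 6.3, 4.8, 6.8, 16.2, 0.0, 0.0, 9.3, 7.5, 3.9.
Cumulative: 11.6, 26.0, 32.3, 37.1, 43.9, 60.1, 60.1, 60.1, 69.4, 76.9, 80.8.
The total first reaches 68 DD on day 9.

day 9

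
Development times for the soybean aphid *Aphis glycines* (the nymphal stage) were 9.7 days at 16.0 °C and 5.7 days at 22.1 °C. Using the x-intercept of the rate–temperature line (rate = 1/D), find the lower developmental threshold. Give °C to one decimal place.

Under the model K = D·(T − T_b), so D₁·(T₁ − T_b) = D₂·(T₂ − T_b).
9.7·(16.0 − T_b) = 5.7·(22.1 − T_b)
T_b = (9.7·16.0 − 5.7·22.1) / (9.7 − 5.7) = 29.23 / 4.0 = 7.307 °C ≈ 7.3 °C.

7.3 °C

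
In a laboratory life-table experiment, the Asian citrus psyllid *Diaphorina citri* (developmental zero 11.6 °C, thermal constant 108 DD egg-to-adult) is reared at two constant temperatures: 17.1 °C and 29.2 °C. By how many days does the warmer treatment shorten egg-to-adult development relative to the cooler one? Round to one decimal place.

13.5 days

At 17.1 °C: 108 / (17.1 − 11.6) = 108 / 5.5 = 19.636 d.
At 29.2 °C: 108 / (29.2 − 11.6) = 108 / 17.6 = 6.136 d.
Difference = |19.636 − 6.136| = 13.500 ≈ 13.5 days.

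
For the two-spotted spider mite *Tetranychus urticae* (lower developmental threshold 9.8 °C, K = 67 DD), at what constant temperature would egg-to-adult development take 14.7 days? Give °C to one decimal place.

14.4 °C

Required daily accumulation = 67 / 14.7 = 4.558 DD/day.
T = T_base + 4.558 = 9.8 + 4.558 = 14.358 ≈ 14.4 °C.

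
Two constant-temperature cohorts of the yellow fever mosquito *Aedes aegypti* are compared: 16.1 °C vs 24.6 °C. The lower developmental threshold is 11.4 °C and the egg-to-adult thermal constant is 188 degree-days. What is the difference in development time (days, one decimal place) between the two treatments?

25.8 days

At 16.1 °C: 188 / (16.1 − 11.4) = 188 / 4.7 = 40.000 d.
At 24.6 °C: 188 / (24.6 − 11.4) = 188 / 13.2 = 14.242 d.
Difference = |40.000 − 14.242| = 25.758 ≈ 25.8 days.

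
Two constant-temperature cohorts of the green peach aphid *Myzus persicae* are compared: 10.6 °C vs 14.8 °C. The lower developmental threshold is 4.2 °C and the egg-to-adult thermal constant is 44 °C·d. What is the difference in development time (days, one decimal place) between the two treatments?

At 10.6 °C: 44 / (10.6 − 4.2) = 44 / 6.4 = 6.875 d.
At 14.8 °C: 44 / (14.8 − 4.2) = 44 / 10.6 = 4.151 d.
Difference = |6.875 − 4.151| = 2.724 ≈ 2.7 days.

2.7 days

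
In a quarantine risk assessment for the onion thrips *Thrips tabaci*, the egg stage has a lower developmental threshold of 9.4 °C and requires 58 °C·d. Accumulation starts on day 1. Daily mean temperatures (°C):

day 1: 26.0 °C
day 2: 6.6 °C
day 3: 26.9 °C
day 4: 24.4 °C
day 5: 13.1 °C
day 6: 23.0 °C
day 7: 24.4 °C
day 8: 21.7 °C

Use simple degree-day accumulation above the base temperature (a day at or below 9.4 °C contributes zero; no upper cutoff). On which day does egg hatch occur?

Daily DD above 9.4 °C: 16.6, 0.0, 17.5, 15.0, 3.7, 13.6, 15.0, 12.3.
Cumulative: 16.6, 16.6, 34.1, 49.1, 52.8, 66.4, 81.4, 93.7.
The total first reaches 58 DD on day 6.

day 6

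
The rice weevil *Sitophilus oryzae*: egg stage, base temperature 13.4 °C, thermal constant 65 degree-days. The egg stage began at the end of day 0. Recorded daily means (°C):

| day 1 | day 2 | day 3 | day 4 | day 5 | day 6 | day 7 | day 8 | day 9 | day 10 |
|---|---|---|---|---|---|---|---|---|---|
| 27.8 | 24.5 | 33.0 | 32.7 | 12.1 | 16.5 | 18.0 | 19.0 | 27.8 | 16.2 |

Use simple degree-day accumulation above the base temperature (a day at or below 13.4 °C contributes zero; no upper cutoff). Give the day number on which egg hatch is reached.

Daily DD above 13.4 °C: 14.4, 11.1, 19.6, 19.3, 0.0, 3.1, 4.6, 5.6, 14.4, 2.8.
Cumulative: 14.4, 25.5, 45.1, 64.4, 64.4, 67.5, 72.1, 77.7, 92.1, 94.9.
The total first reaches 65 DD on day 6.

day 6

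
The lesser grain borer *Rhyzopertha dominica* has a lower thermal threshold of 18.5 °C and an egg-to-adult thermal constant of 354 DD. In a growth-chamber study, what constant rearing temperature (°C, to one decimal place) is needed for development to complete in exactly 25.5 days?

Required daily accumulation = 354 / 25.5 = 13.882 DD/day.
T = T_base + 13.882 = 18.5 + 13.882 = 32.382 ≈ 32.4 °C.

32.4 °C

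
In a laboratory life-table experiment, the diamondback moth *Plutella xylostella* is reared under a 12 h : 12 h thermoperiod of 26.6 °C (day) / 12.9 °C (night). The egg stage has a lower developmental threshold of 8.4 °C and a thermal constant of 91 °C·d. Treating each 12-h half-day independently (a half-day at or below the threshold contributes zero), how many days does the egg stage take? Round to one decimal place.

8.0 days

Day half: max(0, 26.6 − 8.4) × 0.5 = 18.2 × 0.5 = 9.10 DD.
Night half: max(0, 12.9 − 8.4) × 0.5 = 4.5 × 0.5 = 2.25 DD.
Per 24 h: 11.35 DD/day.
Duration = 91 / 11.35 = 8.018 ≈ 8.0 days.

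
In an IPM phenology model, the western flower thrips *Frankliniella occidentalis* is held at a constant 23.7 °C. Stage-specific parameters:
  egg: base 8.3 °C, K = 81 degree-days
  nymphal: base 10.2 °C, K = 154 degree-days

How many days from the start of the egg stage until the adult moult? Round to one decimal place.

16.7 days

egg: 81 / (23.7 − 8.3) = 81 / 15.4 = 5.260 d.
nymphal: 154 / (23.7 − 10.2) = 154 / 13.5 = 11.407 d.
Sum = 16.667 ≈ 16.7 days.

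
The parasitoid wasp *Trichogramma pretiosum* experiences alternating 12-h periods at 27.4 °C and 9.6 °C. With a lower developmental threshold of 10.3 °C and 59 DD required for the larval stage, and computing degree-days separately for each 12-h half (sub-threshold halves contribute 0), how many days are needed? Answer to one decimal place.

6.9 days

Day half: max(0, 27.4 − 10.3) × 0.5 = 17.1 × 0.5 = 8.55 DD.
Night half: max(0, 9.6 − 10.3) × 0.5 = 0.0 × 0.5 = 0.00 DD.
Per 24 h: 8.55 DD/day.
Duration = 59 / 8.55 = 6.901 ≈ 6.9 days.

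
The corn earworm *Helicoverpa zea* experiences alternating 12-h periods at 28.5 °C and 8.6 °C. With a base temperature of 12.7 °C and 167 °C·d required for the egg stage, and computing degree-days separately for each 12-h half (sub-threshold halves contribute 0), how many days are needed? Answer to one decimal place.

21.1 days

Day half: max(0, 28.5 − 12.7) × 0.5 = 15.8 × 0.5 = 7.90 DD.
Night half: max(0, 8.6 − 12.7) × 0.5 = 0.0 × 0.5 = 0.00 DD.
Per 24 h: 7.90 DD/day.
Duration = 167 / 7.90 = 21.139 ≈ 21.1 days.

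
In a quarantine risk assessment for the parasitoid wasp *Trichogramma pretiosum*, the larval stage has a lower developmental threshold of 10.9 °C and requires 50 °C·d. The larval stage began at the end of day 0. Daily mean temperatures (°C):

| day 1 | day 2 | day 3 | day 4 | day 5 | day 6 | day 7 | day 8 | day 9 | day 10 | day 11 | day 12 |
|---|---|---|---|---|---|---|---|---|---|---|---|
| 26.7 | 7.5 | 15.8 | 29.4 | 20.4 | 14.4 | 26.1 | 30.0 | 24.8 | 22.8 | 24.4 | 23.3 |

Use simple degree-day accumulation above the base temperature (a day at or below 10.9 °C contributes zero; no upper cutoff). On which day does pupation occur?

day 6

Daily DD above 10.9 °C: 15.8, 0.0, 4.9, 18.5, 9.5, 3.5, 15.2, 19.1, 13.9, 11.9, 13.5, 12.4.
Cumulative: 15.8, 15.8, 20.7, 39.2, 48.7, 52.2, 67.4, 86.5, 100.4, 112.3, 125.8, 138.2.
The total first reaches 50 DD on day 6.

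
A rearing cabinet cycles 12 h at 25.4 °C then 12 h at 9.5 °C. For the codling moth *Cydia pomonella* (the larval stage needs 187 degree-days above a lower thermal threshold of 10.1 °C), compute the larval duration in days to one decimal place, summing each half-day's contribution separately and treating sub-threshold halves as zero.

24.4 days

Day half: max(0, 25.4 − 10.1) × 0.5 = 15.3 × 0.5 = 7.65 DD.
Night half: max(0, 9.5 − 10.1) × 0.5 = 0.0 × 0.5 = 0.00 DD.
Per 24 h: 7.65 DD/day.
Duration = 187 / 7.65 = 24.444 ≈ 24.4 days.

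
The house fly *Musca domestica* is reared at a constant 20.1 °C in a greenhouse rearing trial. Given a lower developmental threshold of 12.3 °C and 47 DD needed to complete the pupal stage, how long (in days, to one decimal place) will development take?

6.0 days

Daily accumulation = 20.1 − 12.3 = 7.8 DD/day.
Duration = 47 / 7.8 = 6.026 ≈ 6.0 days.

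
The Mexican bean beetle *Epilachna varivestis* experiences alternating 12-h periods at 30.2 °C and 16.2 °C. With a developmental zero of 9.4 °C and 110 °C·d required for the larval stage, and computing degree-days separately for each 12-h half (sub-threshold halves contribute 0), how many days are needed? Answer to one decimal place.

8.0 days

Day half: max(0, 30.2 − 9.4) × 0.5 = 20.8 × 0.5 = 10.40 DD.
Night half: max(0, 16.2 − 9.4) × 0.5 = 6.8 × 0.5 = 3.40 DD.
Per 24 h: 13.80 DD/day.
Duration = 110 / 13.80 = 7.971 ≈ 8.0 days.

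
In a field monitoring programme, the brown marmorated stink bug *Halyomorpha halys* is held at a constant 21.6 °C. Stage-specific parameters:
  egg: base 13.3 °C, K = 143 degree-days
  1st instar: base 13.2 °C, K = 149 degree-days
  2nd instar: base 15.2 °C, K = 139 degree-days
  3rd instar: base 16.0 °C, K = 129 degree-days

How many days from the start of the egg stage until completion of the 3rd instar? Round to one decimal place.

egg: 143 / (21.6 − 13.3) = 143 / 8.3 = 17.229 d.
1st instar: 149 / (21.6 − 13.2) = 149 / 8.4 = 17.738 d.
2nd instar: 139 / (21.6 − 15.2) = 139 / 6.4 = 21.719 d.
3rd instar: 129 / (21.6 − 16.0) = 129 / 5.6 = 23.036 d.
Sum = 79.721 ≈ 79.7 days.

79.7 days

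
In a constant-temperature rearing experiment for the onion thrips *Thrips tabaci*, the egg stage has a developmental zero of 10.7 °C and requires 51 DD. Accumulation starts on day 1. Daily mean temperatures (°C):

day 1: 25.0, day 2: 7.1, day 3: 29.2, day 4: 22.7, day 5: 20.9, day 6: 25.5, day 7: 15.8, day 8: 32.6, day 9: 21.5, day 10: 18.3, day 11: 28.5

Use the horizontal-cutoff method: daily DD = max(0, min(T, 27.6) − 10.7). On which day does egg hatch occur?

day 5

Daily DD above 10.7 °C (capped at 16.9): 14.3, 0.0, 16.9, 12.0, 10.2, 14.8, 5.1, 16.9, 10.8, 7.6, 16.9.
Cumulative: 14.3, 14.3, 31.2, 43.2, 53.4, 68.2, 73.3, 90.2, 101.0, 108.6, 125.5.
The total first reaches 51 DD on day 5.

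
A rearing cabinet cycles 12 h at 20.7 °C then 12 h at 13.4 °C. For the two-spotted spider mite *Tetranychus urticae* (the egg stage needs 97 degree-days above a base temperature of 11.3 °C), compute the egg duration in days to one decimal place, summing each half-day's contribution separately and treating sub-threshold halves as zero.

Day half: max(0, 20.7 − 11.3) × 0.5 = 9.4 × 0.5 = 4.70 DD.
Night half: max(0, 13.4 − 11.3) × 0.5 = 2.1 × 0.5 = 1.05 DD.
Per 24 h: 5.75 DD/day.
Duration = 97 / 5.75 = 16.870 ≈ 16.9 days.

16.9 days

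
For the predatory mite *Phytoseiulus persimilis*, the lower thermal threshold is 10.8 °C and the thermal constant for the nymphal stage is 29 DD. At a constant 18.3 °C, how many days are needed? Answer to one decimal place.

Daily accumulation = 18.3 − 10.8 = 7.5 DD/day.
Duration = 29 / 7.5 = 3.867 ≈ 3.9 days.

3.9 days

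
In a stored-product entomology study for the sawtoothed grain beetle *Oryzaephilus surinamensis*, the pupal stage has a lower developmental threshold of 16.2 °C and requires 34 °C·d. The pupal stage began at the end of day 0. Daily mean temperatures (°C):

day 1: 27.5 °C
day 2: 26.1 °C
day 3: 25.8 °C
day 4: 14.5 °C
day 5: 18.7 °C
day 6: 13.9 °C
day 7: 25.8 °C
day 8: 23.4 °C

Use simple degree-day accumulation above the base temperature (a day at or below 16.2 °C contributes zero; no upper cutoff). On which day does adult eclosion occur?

day 7

Daily DD above 16.2 °C: 11.3, 9.9, 9.6, 0.0, 2.5, 0.0, 9.6, 7.2.
Cumulative: 11.3, 21.2, 30.8, 30.8, 33.3, 33.3, 42.9, 50.1.
The total first reaches 34 DD on day 7.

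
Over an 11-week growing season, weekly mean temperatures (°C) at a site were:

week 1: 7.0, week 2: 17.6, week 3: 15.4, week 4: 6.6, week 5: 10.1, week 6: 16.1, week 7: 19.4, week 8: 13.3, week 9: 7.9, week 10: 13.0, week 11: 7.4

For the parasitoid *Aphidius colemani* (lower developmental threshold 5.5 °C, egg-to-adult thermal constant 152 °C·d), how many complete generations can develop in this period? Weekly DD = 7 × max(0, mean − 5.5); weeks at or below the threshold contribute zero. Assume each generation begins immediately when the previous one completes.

Weekly DD (7 × max(0, T̄ − 5.5)): 10.5, 84.7, 69.3, 7.7, 32.2, 74.2, 97.3, 54.6, 16.8, 52.5, 13.3.
Season total = 513.1 DD.
Complete generations = ⌊513.1 / 152⌋ = 3.

3 generations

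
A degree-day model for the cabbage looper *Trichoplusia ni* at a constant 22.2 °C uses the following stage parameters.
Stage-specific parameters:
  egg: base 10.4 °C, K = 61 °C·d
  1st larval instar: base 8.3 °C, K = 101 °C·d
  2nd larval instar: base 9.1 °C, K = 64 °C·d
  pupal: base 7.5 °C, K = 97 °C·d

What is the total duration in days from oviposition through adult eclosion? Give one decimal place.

23.9 days

egg: 61 / (22.2 − 10.4) = 61 / 11.8 = 5.169 d.
1st larval instar: 101 / (22.2 − 8.3) = 101 / 13.9 = 7.266 d.
2nd larval instar: 64 / (22.2 − 9.1) = 64 / 13.1 = 4.885 d.
pupal: 97 / (22.2 − 7.5) = 97 / 14.7 = 6.599 d.
Sum = 23.920 ≈ 23.9 days.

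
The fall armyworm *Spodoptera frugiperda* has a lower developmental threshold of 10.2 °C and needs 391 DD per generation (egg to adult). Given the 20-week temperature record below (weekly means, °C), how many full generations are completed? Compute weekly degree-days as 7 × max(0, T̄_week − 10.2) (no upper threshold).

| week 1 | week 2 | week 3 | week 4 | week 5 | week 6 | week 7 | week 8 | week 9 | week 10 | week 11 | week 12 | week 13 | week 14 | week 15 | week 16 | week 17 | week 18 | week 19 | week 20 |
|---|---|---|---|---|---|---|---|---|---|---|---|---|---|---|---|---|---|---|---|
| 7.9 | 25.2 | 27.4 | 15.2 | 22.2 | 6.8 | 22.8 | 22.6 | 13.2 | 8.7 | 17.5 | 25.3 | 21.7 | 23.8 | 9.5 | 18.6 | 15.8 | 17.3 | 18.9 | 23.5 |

3 generations

Weekly DD (7 × max(0, T̄ − 10.2)): 0.0, 105.0, 120.4, 35.0, 84.0, 0.0, 88.2, 86.8, 21.0, 0.0, 51.1, 105.7, 80.5, 95.2, 0.0, 58.8, 39.2, 49.7, 60.9, 93.1.
Season total = 1174.6 DD.
Complete generations = ⌊1174.6 / 391⌋ = 3.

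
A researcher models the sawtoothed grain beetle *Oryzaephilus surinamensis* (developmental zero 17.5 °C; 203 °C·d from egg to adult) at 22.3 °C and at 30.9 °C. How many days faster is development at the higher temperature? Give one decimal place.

At 22.3 °C: 203 / (22.3 − 17.5) = 203 / 4.8 = 42.292 d.
At 30.9 °C: 203 / (30.9 − 17.5) = 203 / 13.4 = 15.149 d.
Difference = |42.292 − 15.149| = 27.142 ≈ 27.1 days.

27.1 days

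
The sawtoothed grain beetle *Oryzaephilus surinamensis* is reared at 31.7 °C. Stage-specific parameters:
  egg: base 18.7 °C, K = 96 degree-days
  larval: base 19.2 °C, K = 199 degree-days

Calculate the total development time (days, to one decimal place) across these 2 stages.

23.3 days

egg: 96 / (31.7 − 18.7) = 96 / 13.0 = 7.385 d.
larval: 199 / (31.7 − 19.2) = 199 / 12.5 = 15.920 d.
Sum = 23.305 ≈ 23.3 days.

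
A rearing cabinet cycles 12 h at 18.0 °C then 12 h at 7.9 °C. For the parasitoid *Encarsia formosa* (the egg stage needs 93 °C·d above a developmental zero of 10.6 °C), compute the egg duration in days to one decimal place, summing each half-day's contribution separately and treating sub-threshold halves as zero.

Day half: max(0, 18.0 − 10.6) × 0.5 = 7.4 × 0.5 = 3.70 DD.
Night half: max(0, 7.9 − 10.6) × 0.5 = 0.0 × 0.5 = 0.00 DD.
Per 24 h: 3.70 DD/day.
Duration = 93 / 3.70 = 25.135 ≈ 25.1 days.

25.1 days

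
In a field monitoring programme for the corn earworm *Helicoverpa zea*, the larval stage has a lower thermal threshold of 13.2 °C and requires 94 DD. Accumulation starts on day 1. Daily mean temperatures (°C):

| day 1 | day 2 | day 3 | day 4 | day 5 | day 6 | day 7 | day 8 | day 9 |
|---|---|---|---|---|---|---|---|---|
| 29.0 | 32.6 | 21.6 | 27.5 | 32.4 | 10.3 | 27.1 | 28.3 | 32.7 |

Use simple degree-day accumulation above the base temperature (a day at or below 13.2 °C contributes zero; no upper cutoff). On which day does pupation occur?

day 8

Daily DD above 13.2 °C: 15.8, 19.4, 8.4, 14.3, 19.2, 0.0, 13.9, 15.1, 19.5.
Cumulative: 15.8, 35.2, 43.6, 57.9, 77.1, 77.1, 91.0, 106.1, 125.6.
The total first reaches 94 DD on day 8.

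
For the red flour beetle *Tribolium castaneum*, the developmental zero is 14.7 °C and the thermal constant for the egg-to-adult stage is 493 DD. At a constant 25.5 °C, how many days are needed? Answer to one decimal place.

45.6 days

Daily accumulation = 25.5 − 14.7 = 10.8 DD/day.
Duration = 493 / 10.8 = 45.648 ≈ 45.6 days.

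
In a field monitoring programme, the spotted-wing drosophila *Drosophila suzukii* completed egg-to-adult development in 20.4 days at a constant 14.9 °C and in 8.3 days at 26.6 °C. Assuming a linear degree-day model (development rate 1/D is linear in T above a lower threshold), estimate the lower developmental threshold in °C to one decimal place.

6.9 °C

Under the model K = D·(T − T_b), so D₁·(T₁ − T_b) = D₂·(T₂ − T_b).
20.4·(14.9 − T_b) = 8.3·(26.6 − T_b)
T_b = (20.4·14.9 − 8.3·26.6) / (20.4 − 8.3) = 83.18 / 12.1 = 6.874 °C ≈ 6.9 °C.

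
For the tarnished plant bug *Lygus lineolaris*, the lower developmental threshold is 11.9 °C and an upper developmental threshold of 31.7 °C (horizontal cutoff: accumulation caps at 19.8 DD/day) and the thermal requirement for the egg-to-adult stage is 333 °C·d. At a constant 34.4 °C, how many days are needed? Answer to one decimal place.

16.8 days

Temperature 34.4 °C exceeds the upper threshold, so daily accumulation caps at 31.7 − 11.9 = 19.8 DD/day.
Duration = 333 / 19.8 = 16.818 ≈ 16.8 days.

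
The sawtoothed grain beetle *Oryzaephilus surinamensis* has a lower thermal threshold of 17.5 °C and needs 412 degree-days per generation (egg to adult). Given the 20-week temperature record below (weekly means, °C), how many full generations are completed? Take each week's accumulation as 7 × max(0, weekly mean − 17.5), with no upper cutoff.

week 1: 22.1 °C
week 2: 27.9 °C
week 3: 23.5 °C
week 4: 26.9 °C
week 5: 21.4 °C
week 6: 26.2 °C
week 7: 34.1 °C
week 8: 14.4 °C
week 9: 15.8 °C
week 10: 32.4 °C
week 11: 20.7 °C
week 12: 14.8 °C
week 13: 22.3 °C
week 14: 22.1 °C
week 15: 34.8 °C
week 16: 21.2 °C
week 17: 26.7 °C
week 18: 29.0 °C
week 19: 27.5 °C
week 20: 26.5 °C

2 generations

Weekly DD (7 × max(0, T̄ − 17.5)): 32.2, 72.8, 42.0, 65.8, 27.3, 60.9, 116.2, 0.0, 0.0, 104.3, 22.4, 0.0, 33.6, 32.2, 121.1, 25.9, 64.4, 80.5, 70.0, 63.0.
Season total = 1034.6 DD.
Complete generations = ⌊1034.6 / 412⌋ = 2.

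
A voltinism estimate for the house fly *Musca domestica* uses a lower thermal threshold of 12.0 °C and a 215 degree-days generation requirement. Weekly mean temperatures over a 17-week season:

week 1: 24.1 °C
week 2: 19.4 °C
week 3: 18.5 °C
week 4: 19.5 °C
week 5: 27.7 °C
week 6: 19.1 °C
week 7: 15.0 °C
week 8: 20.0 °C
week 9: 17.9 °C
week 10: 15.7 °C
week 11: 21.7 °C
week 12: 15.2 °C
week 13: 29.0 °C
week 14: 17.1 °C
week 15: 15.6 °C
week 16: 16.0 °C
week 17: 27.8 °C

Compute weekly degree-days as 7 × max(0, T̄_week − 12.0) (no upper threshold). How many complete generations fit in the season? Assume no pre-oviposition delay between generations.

Weekly DD (7 × max(0, T̄ − 12.0)): 84.7, 51.8, 45.5, 52.5, 109.9, 49.7, 21.0, 56.0, 41.3, 25.9, 67.9, 22.4, 119.0, 35.7, 25.2, 28.0, 110.6.
Season total = 947.1 DD.
Complete generations = ⌊947.1 / 215⌋ = 4.

4 generations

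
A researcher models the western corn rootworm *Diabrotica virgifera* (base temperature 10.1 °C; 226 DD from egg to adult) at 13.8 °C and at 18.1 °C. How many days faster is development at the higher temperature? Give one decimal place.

At 13.8 °C: 226 / (13.8 − 10.1) = 226 / 3.7 = 61.081 d.
At 18.1 °C: 226 / (18.1 − 10.1) = 226 / 8.0 = 28.250 d.
Difference = |61.081 − 28.250| = 32.831 ≈ 32.8 days.

32.8 days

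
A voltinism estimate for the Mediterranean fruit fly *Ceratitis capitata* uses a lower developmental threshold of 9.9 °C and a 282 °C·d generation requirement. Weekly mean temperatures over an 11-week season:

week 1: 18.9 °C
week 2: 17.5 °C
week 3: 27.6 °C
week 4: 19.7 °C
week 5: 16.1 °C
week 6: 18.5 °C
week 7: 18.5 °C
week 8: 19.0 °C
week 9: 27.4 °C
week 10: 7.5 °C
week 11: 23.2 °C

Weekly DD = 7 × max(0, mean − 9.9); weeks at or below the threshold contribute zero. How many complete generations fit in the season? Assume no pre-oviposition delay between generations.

2 generations

Weekly DD (7 × max(0, T̄ − 9.9)): 63.0, 53.2, 123.9, 68.6, 43.4, 60.2, 60.2, 63.7, 122.5, 0.0, 93.1.
Season total = 751.8 DD.
Complete generations = ⌊751.8 / 282⌋ = 2.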